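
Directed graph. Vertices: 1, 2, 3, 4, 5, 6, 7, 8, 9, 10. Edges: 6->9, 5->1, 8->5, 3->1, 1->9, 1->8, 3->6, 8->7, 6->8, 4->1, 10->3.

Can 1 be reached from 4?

Explore from 4.
Distance 1: reach 1.
Found 1.

Yes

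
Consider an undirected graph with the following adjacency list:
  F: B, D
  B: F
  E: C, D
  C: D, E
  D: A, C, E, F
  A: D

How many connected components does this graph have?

1

From A: component {A, B, C, D, E, F}.
That's 1 component.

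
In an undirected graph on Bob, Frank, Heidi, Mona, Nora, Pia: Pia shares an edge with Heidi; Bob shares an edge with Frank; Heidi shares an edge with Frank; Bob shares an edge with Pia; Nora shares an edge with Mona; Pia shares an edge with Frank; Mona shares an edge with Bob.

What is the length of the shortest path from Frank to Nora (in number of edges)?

3

Distance 0: Frank.
Distance 1: Bob, Heidi, Pia.
Distance 2: Mona.
Distance 3: Nora — contains Nora.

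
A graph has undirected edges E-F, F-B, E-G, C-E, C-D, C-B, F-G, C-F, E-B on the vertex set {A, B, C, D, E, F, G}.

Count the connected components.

From A: component {A}.
From B: component {B, C, D, E, F, G}.
That's 2 components.

2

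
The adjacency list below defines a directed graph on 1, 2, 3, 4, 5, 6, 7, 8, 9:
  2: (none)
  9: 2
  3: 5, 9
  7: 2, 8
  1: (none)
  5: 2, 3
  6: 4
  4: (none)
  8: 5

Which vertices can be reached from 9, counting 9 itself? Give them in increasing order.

2, 9

Start at 9.
Its neighbours: 2.
Nothing further is reachable.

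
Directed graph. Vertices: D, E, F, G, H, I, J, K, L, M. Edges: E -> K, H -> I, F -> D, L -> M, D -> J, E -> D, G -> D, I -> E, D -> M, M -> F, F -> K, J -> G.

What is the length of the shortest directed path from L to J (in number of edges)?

Distance 0: L.
Distance 1: M.
Distance 2: F.
Distance 3: D, K.
Distance 4: J — contains J.

4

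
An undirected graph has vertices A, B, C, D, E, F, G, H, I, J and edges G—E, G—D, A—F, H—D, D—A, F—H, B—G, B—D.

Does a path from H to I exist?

No

Explore from H.
Distance 1: reach D, F.
Distance 2: reach A, B, G.
Distance 3: reach E.
The search is exhausted without reaching I; it lies in a different component.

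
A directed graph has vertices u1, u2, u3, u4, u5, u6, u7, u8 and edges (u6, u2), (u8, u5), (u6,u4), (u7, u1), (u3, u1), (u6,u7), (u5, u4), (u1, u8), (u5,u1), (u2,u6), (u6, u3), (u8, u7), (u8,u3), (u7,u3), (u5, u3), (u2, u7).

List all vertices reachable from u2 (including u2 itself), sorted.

Start at u2.
Its neighbours: u6, u7.
Then their neighbours: u1, u3, u4.
Then next layer: u8.
Then next layer: u5.
Every vertex is now reached.

u1, u2, u3, u4, u5, u6, u7, u8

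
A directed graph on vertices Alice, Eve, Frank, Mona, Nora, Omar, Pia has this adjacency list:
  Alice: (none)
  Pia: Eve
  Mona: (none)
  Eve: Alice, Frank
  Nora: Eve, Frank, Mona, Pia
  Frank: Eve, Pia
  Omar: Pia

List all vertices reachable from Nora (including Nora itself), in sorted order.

Alice, Eve, Frank, Mona, Nora, Pia

Start at Nora.
Its neighbours: Eve, Frank, Mona, Pia.
Then their neighbours: Alice.
Nothing further is reachable.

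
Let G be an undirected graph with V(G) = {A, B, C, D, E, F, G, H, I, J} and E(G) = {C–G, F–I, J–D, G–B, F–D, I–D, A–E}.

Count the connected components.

From A: component {A, E}.
From B: component {B, C, G}.
From D: component {D, F, I, J}.
From H: component {H}.
That's 4 components.

4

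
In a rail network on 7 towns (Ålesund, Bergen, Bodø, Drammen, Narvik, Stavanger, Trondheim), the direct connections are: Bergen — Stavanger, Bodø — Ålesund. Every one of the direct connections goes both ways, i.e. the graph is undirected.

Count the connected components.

5

From Ålesund: component {Ålesund, Bodø}.
From Bergen: component {Bergen, Stavanger}.
From Drammen: component {Drammen}.
From Narvik: component {Narvik}.
From Trondheim: component {Trondheim}.
That's 5 components.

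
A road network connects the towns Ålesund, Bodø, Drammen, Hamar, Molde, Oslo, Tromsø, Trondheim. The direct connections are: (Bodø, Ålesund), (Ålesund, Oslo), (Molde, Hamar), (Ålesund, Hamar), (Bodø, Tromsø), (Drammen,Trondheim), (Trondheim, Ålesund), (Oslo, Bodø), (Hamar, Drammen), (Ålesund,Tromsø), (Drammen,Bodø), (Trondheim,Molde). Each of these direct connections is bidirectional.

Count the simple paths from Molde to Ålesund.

Molde–Hamar–Ålesund
Molde–Hamar–Drammen–Bodø–Ålesund
Molde–Hamar–Drammen–Bodø–Oslo–Ålesund
Molde–Hamar–Drammen–Bodø–Tromsø–Ålesund
Molde–Hamar–Drammen–Trondheim–Ålesund
Molde–Trondheim–Ålesund
Molde–Trondheim–Drammen–Bodø–Ålesund
Molde–Trondheim–Drammen–Bodø–Oslo–Ålesund
Molde–Trondheim–Drammen–Bodø–Tromsø–Ålesund
Molde–Trondheim–Drammen–Hamar–Ålesund

10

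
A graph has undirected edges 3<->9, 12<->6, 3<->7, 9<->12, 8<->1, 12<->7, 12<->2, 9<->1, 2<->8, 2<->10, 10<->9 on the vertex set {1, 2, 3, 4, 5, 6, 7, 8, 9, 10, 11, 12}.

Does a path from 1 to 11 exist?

Explore from 1.
Distance 1: reach 8, 9.
Distance 2: reach 2, 3, 10, 12.
Distance 3: reach 6, 7.
The search is exhausted without reaching 11; it lies in a different component.

No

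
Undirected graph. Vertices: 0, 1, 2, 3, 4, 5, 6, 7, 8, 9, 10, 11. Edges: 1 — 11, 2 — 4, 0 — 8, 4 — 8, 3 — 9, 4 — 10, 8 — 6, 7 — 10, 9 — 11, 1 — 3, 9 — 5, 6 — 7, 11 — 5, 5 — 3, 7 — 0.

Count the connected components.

2

From 0: component {0, 2, 4, 6, 7, 8, 10}.
From 1: component {1, 3, 5, 9, 11}.
That's 2 components.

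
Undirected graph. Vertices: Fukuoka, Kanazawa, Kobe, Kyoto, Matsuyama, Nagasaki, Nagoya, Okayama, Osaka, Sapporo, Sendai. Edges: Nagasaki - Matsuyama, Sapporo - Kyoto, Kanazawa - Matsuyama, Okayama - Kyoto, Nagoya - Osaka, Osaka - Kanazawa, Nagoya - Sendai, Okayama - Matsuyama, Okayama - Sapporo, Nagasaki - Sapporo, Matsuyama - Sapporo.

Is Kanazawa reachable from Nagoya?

Explore from Nagoya.
Distance 1: reach Osaka, Sendai.
Distance 2: reach Kanazawa.
Found Kanazawa.

Yes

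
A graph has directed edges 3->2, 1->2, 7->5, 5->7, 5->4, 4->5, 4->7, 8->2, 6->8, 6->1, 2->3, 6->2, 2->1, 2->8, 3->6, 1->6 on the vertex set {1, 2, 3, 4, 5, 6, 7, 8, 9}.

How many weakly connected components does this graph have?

3

From 1: component {1, 2, 3, 6, 8}.
From 4: component {4, 5, 7}.
From 9: component {9}.
That's 3 components.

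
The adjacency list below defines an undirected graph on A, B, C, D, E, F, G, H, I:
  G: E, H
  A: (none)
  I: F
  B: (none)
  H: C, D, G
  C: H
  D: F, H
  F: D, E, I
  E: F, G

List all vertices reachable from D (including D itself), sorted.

Start at D.
Its neighbours: F, H.
Then their neighbours: C, E, G, I.
Nothing further is reachable.

C, D, E, F, G, H, I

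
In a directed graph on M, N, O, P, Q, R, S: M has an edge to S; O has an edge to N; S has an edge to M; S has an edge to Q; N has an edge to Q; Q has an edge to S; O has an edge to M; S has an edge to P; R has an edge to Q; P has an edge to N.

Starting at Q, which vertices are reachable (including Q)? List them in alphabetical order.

M, N, P, Q, S

Start at Q.
Its neighbours: S.
Then their neighbours: M, P.
Then next layer: N.
Nothing further is reachable.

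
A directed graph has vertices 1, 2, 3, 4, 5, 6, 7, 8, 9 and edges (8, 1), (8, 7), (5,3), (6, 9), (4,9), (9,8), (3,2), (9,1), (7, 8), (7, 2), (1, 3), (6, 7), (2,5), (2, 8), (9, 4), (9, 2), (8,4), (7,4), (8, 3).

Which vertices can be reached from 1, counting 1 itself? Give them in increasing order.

Start at 1.
Its neighbours: 3.
Then their neighbours: 2.
Then next layer: 5, 8.
Then next layer: 4, 7.
Then next layer: 9.
Nothing further is reachable.

1, 2, 3, 4, 5, 7, 8, 9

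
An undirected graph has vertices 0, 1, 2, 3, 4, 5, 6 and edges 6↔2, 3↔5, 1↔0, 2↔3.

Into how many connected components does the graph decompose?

3

From 0: component {0, 1}.
From 2: component {2, 3, 5, 6}.
From 4: component {4}.
That's 3 components.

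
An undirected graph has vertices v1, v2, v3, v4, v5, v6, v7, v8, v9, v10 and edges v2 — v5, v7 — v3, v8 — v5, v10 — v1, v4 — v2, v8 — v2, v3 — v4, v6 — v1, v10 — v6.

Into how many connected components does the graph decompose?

From v1: component {v1, v6, v10}.
From v2: component {v2, v3, v4, v5, v7, v8}.
From v9: component {v9}.
That's 3 components.

3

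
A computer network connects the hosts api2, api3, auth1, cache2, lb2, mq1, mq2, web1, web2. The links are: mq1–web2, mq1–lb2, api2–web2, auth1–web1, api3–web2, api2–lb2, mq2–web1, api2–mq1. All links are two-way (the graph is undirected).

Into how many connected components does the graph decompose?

3

From api2: component {api2, api3, lb2, mq1, web2}.
From auth1: component {auth1, mq2, web1}.
From cache2: component {cache2}.
That's 3 components.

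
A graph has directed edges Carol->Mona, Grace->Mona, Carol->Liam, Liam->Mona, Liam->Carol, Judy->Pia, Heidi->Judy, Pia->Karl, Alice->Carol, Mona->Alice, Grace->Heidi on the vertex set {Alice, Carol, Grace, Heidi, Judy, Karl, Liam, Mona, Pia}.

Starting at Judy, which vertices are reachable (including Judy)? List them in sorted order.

Start at Judy.
Its neighbours: Pia.
Then their neighbours: Karl.
Nothing further is reachable.

Judy, Karl, Pia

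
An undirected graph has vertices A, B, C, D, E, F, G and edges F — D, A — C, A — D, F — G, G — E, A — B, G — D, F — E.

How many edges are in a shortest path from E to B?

4

Distance 0: E.
Distance 1: F, G.
Distance 2: D.
Distance 3: A.
Distance 4: B, C — contains B.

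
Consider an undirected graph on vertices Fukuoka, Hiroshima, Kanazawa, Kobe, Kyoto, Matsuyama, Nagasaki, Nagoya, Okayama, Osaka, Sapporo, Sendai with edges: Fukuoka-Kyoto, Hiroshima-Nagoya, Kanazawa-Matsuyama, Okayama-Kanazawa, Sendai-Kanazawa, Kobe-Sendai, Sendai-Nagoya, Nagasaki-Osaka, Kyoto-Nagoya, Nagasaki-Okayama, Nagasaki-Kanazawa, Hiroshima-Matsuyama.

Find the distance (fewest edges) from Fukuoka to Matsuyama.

4

Distance 0: Fukuoka.
Distance 1: Kyoto.
Distance 2: Nagoya.
Distance 3: Hiroshima, Sendai.
Distance 4: Kanazawa, Kobe, Matsuyama — contains Matsuyama.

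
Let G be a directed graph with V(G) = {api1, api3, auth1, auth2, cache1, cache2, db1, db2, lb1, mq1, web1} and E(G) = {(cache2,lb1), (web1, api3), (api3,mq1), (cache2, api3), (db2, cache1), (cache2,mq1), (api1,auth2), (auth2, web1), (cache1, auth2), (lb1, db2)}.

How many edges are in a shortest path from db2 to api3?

4

Distance 0: db2.
Distance 1: cache1.
Distance 2: auth2.
Distance 3: web1.
Distance 4: api3 — contains api3.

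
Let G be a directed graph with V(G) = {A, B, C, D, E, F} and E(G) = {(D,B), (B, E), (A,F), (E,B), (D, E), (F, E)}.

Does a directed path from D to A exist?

Explore from D.
Distance 1: reach B, E.
The search from D is exhausted; no directed path reaches A.

No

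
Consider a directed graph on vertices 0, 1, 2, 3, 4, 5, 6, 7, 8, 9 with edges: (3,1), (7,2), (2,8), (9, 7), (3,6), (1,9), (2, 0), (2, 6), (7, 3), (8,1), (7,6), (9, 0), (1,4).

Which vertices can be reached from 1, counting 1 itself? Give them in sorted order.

0, 1, 2, 3, 4, 6, 7, 8, 9

Start at 1.
Its neighbours: 4, 9.
Then their neighbours: 0, 7.
Then next layer: 2, 3, 6.
Then next layer: 8.
Nothing further is reachable.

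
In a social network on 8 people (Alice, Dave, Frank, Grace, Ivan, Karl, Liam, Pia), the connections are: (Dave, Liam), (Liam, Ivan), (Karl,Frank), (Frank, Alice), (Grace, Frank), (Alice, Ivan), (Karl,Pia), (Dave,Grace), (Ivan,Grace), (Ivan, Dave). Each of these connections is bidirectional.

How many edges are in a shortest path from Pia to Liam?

Distance 0: Pia.
Distance 1: Karl.
Distance 2: Frank.
Distance 3: Alice, Grace.
Distance 4: Dave, Ivan.
Distance 5: Liam — contains Liam.

5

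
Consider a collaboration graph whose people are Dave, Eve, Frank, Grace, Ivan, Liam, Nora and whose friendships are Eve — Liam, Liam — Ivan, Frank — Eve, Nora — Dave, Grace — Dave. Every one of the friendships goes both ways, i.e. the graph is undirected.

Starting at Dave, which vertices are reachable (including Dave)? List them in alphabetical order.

Start at Dave.
Its neighbours: Grace, Nora.
Nothing further is reachable.

Dave, Grace, Nora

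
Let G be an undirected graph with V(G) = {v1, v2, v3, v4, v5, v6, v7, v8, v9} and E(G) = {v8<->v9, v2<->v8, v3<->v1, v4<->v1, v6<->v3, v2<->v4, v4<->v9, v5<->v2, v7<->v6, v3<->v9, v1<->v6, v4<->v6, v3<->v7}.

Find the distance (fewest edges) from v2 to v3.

Distance 0: v2.
Distance 1: v4, v5, v8.
Distance 2: v1, v6, v9.
Distance 3: v3, v7 — contains v3.

3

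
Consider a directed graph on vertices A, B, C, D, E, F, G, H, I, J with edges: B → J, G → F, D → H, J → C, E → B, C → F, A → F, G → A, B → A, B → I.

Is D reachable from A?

No

Explore from A.
Distance 1: reach F.
The search from A is exhausted; no directed path reaches D.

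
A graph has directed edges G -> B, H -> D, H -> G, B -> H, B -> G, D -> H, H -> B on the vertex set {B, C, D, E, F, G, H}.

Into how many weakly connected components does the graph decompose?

From B: component {B, D, G, H}.
From C: component {C}.
From E: component {E}.
From F: component {F}.
That's 4 components.

4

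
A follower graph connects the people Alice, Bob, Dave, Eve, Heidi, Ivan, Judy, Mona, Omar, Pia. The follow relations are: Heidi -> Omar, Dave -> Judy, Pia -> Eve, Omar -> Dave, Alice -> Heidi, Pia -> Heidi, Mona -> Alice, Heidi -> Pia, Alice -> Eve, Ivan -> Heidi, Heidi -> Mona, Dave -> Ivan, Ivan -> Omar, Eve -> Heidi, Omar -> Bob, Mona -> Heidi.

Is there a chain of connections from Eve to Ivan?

Explore from Eve.
Distance 1: reach Heidi.
Distance 2: reach Mona, Omar, Pia.
Distance 3: reach Alice, Bob, Dave.
Distance 4: reach Ivan, Judy.
Found Ivan.

Yes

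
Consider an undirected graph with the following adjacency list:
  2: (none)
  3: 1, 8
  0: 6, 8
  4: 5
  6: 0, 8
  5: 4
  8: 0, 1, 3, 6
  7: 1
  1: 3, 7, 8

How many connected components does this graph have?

From 0: component {0, 1, 3, 6, 7, 8}.
From 2: component {2}.
From 4: component {4, 5}.
That's 3 components.

3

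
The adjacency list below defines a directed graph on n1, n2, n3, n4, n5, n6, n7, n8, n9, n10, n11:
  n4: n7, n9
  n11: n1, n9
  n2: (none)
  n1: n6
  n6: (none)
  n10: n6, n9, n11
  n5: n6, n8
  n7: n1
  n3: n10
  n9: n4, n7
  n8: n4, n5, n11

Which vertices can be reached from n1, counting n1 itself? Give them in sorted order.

Start at n1.
Its neighbours: n6.
Nothing further is reachable.

n1, n6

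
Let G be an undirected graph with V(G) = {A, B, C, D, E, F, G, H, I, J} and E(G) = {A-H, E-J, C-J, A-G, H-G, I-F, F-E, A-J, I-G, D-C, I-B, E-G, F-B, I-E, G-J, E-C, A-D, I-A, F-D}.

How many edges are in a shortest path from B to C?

Distance 0: B.
Distance 1: F, I.
Distance 2: A, D, E, G.
Distance 3: C, H, J — contains C.

3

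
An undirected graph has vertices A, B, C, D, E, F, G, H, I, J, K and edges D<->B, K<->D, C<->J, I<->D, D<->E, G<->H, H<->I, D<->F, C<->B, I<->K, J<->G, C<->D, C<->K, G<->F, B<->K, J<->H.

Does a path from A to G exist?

A has no edges, so nothing is reachable from it.

No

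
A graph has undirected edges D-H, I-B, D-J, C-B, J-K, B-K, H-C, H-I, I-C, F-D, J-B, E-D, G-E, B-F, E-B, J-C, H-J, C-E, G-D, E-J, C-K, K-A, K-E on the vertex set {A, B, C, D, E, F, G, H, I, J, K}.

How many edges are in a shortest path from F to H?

2

Distance 0: F.
Distance 1: B, D.
Distance 2: C, E, G, H, I, J, K — contains H.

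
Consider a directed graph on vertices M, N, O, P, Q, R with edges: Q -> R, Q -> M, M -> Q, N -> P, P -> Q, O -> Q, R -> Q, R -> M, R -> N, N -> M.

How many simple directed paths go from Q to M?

3

Q→M
Q→R→M
Q→R→N→M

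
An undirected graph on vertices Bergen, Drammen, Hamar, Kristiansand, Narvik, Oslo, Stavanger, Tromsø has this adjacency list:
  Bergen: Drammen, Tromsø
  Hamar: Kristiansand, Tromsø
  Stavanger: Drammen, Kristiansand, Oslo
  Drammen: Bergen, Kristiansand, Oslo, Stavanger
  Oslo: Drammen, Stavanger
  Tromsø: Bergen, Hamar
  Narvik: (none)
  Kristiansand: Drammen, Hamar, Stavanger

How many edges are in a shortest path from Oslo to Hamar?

3

Distance 0: Oslo.
Distance 1: Drammen, Stavanger.
Distance 2: Bergen, Kristiansand.
Distance 3: Hamar, Tromsø — contains Hamar.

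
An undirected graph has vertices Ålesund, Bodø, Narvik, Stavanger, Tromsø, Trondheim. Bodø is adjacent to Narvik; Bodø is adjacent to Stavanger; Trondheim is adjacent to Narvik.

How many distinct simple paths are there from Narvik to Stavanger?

1

Narvik–Bodø–Stavanger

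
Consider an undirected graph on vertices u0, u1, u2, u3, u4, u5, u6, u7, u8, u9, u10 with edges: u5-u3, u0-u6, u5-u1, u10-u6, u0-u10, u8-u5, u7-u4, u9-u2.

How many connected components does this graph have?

From u0: component {u0, u6, u10}.
From u1: component {u1, u3, u5, u8}.
From u2: component {u2, u9}.
From u4: component {u4, u7}.
That's 4 components.

4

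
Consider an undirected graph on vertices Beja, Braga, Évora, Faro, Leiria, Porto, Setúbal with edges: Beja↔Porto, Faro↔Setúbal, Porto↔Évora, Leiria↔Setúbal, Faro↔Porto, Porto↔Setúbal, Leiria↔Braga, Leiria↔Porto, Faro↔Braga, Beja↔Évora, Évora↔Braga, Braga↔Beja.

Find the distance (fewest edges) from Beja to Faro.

Distance 0: Beja.
Distance 1: Braga, Évora, Porto.
Distance 2: Faro, Leiria, Setúbal — contains Faro.

2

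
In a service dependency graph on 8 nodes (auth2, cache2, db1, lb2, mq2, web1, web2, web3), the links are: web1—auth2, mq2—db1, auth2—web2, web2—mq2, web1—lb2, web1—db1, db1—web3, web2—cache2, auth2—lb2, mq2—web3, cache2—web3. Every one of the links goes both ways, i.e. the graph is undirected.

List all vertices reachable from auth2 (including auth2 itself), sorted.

auth2, cache2, db1, lb2, mq2, web1, web2, web3

Start at auth2.
Its neighbours: lb2, web1, web2.
Then their neighbours: cache2, db1, mq2.
Then next layer: web3.
Every vertex is now reached.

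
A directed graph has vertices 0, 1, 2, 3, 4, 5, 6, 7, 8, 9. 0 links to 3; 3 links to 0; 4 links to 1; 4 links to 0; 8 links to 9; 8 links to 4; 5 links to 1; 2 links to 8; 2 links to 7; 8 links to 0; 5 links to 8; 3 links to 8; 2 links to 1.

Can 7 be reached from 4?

No

Explore from 4.
Distance 1: reach 0, 1.
Distance 2: reach 3.
Distance 3: reach 8.
Distance 4: reach 9.
The search from 4 is exhausted; no directed path reaches 7.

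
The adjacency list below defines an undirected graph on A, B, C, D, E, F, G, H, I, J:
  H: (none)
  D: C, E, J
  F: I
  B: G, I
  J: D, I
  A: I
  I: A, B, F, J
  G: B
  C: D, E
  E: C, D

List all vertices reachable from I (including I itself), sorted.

A, B, C, D, E, F, G, I, J

Start at I.
Its neighbours: A, B, F, J.
Then their neighbours: D, G.
Then next layer: C, E.
Nothing further is reachable.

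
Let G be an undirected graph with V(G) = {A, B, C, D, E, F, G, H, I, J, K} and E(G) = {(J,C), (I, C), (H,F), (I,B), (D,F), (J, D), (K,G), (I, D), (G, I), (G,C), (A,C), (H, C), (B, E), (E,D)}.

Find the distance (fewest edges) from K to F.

Distance 0: K.
Distance 1: G.
Distance 2: C, I.
Distance 3: A, B, D, H, J.
Distance 4: E, F — contains F.

4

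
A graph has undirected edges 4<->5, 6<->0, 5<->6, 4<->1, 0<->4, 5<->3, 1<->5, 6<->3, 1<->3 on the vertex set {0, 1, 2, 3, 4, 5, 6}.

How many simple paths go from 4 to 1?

8

4–0–6–3–1
4–0–6–3–5–1
4–0–6–5–1
4–0–6–5–3–1
4–1
4–5–1
4–5–3–1
4–5–6–3–1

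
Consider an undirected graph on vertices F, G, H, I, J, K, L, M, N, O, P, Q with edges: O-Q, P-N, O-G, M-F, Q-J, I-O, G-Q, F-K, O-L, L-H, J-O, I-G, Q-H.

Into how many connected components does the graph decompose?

From F: component {F, K, M}.
From G: component {G, H, I, J, L, O, Q}.
From N: component {N, P}.
That's 3 components.

3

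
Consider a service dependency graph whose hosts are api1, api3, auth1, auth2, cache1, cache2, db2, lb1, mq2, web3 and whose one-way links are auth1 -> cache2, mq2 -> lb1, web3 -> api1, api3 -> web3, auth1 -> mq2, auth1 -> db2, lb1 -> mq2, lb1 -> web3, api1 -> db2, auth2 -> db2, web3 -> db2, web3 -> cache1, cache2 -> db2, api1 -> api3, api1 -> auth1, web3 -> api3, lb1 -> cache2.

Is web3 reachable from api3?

Yes

Explore from api3.
Distance 1: reach web3.
Found web3.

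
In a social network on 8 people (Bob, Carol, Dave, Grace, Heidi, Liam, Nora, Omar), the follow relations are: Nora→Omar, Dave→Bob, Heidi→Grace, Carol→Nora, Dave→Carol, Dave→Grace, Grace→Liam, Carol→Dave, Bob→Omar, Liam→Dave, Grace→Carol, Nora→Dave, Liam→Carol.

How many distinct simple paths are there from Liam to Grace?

Liam→Carol→Dave→Grace
Liam→Carol→Nora→Dave→Grace
Liam→Dave→Grace

3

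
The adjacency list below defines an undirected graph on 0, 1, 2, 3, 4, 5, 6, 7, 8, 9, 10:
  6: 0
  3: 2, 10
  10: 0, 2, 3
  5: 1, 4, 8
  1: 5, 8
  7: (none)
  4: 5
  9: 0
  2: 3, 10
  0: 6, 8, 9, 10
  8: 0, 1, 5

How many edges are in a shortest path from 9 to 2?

Distance 0: 9.
Distance 1: 0.
Distance 2: 6, 8, 10.
Distance 3: 1, 2, 3, 5 — contains 2.

3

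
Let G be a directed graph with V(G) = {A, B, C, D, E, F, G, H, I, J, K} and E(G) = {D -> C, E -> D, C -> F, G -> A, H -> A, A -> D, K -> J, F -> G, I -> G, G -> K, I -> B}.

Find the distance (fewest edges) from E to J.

6

Distance 0: E.
Distance 1: D.
Distance 2: C.
Distance 3: F.
Distance 4: G.
Distance 5: A, K.
Distance 6: J — contains J.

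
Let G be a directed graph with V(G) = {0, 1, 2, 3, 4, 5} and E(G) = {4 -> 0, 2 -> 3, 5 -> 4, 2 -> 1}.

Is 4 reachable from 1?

No

1 has no outgoing edges, so nothing is reachable from it.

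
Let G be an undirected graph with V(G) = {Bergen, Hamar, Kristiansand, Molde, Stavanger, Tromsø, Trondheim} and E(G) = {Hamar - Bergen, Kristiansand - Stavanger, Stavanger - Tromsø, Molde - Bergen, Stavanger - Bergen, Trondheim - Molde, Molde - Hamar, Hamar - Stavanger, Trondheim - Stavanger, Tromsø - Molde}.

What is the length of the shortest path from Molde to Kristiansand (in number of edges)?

Distance 0: Molde.
Distance 1: Bergen, Hamar, Tromsø, Trondheim.
Distance 2: Stavanger.
Distance 3: Kristiansand — contains Kristiansand.

3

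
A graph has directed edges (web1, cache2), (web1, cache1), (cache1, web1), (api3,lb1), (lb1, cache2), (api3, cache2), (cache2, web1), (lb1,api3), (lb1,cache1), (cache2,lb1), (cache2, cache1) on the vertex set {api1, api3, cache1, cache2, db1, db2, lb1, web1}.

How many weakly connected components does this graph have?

4

From api1: component {api1}.
From api3: component {api3, cache1, cache2, lb1, web1}.
From db1: component {db1}.
From db2: component {db2}.
That's 4 components.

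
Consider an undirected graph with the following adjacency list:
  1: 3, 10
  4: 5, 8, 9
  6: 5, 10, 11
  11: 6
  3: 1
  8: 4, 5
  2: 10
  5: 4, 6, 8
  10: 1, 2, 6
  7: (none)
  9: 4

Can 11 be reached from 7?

7 has no edges, so nothing is reachable from it.

No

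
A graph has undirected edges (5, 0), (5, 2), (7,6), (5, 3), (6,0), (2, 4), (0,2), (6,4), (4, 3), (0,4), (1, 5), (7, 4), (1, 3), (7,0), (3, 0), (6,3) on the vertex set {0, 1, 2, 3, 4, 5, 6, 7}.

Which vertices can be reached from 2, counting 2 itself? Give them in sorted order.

Start at 2.
Its neighbours: 0, 4, 5.
Then their neighbours: 1, 3, 6, 7.
Every vertex is now reached.

0, 1, 2, 3, 4, 5, 6, 7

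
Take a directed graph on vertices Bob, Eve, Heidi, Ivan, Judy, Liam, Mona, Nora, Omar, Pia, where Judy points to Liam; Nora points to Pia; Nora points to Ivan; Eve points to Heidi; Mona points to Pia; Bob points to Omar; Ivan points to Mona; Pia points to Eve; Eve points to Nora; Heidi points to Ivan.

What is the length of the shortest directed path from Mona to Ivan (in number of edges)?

4

Distance 0: Mona.
Distance 1: Pia.
Distance 2: Eve.
Distance 3: Heidi, Nora.
Distance 4: Ivan — contains Ivan.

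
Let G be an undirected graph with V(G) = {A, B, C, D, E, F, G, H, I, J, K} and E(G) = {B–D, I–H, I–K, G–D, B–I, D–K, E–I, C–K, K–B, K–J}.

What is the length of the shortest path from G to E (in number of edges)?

Distance 0: G.
Distance 1: D.
Distance 2: B, K.
Distance 3: C, I, J.
Distance 4: E, H — contains E.

4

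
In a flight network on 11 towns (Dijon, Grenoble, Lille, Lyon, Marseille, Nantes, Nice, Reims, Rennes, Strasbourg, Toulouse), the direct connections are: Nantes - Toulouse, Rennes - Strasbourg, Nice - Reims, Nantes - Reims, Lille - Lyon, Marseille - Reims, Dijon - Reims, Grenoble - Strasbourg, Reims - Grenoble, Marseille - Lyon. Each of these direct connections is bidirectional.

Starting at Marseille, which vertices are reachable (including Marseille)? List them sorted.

Start at Marseille.
Its neighbours: Lyon, Reims.
Then their neighbours: Dijon, Grenoble, Lille, Nantes, Nice.
Then next layer: Strasbourg, Toulouse.
Then next layer: Rennes.
Every vertex is now reached.

Dijon, Grenoble, Lille, Lyon, Marseille, Nantes, Nice, Reims, Rennes, Strasbourg, Toulouse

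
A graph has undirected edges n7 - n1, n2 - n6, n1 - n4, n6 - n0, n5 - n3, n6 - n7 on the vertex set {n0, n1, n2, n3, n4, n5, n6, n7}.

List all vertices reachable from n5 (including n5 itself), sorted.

Start at n5.
Its neighbours: n3.
Nothing further is reachable.

n3, n5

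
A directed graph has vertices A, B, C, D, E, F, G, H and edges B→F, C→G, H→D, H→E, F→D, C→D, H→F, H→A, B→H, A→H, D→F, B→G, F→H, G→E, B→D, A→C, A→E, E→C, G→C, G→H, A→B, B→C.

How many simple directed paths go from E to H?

E→C→D→F→H
E→C→G→H

2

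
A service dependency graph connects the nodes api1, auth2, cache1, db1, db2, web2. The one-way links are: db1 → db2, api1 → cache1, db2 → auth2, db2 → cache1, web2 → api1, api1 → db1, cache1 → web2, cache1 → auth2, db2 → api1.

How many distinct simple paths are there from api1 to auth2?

3

api1→cache1→auth2
api1→db1→db2→auth2
api1→db1→db2→cache1→auth2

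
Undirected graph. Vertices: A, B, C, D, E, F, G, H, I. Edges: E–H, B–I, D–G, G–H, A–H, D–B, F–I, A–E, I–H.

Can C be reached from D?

No

Explore from D.
Distance 1: reach B, G.
Distance 2: reach H, I.
Distance 3: reach A, E, F.
The search is exhausted without reaching C; it lies in a different component.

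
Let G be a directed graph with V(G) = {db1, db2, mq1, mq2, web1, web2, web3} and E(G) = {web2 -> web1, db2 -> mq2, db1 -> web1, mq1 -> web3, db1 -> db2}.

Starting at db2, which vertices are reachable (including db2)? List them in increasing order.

Start at db2.
Its neighbours: mq2.
Nothing further is reachable.

db2, mq2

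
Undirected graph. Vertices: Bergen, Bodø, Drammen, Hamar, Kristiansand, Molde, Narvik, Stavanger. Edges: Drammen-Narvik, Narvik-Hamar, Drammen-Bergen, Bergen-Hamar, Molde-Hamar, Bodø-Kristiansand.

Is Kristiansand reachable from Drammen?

Explore from Drammen.
Distance 1: reach Bergen, Narvik.
Distance 2: reach Hamar.
Distance 3: reach Molde.
The search is exhausted without reaching Kristiansand; it lies in a different component.

No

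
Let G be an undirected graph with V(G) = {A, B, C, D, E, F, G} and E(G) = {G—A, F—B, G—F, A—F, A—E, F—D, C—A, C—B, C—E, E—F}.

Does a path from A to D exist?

Yes

Explore from A.
Distance 1: reach C, E, F, G.
Distance 2: reach B, D.
Found D.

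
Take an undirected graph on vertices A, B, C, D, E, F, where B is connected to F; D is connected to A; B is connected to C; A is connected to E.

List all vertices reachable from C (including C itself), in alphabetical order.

Start at C.
Its neighbours: B.
Then their neighbours: F.
Nothing further is reachable.

B, C, F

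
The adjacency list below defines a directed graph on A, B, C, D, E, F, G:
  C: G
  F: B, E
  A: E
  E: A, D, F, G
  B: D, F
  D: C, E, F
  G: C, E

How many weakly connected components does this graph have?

1

From A: component {A, B, C, D, E, F, G}.
That's 1 component.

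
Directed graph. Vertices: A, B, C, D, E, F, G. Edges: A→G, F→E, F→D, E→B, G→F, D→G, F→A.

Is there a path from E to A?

Explore from E.
Distance 1: reach B.
The search from E is exhausted; no directed path reaches A.

No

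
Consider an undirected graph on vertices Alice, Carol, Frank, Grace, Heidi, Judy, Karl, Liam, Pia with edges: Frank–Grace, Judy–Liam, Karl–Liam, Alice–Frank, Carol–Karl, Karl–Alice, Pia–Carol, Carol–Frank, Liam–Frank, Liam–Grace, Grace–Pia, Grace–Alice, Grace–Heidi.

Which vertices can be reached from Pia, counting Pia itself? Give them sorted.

Start at Pia.
Its neighbours: Carol, Grace.
Then their neighbours: Alice, Frank, Heidi, Karl, Liam.
Then next layer: Judy.
Every vertex is now reached.

Alice, Carol, Frank, Grace, Heidi, Judy, Karl, Liam, Pia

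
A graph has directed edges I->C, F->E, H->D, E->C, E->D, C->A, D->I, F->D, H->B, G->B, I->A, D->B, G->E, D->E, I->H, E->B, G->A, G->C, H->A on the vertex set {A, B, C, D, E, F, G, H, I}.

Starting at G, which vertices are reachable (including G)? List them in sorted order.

Start at G.
Its neighbours: A, B, C, E.
Then their neighbours: D.
Then next layer: I.
Then next layer: H.
Nothing further is reachable.

A, B, C, D, E, G, H, I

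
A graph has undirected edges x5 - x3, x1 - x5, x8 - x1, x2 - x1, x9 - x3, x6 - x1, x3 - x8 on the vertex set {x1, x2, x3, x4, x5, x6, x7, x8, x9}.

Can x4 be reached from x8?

No

Explore from x8.
Distance 1: reach x1, x3.
Distance 2: reach x2, x5, x6, x9.
The search is exhausted without reaching x4; it lies in a different component.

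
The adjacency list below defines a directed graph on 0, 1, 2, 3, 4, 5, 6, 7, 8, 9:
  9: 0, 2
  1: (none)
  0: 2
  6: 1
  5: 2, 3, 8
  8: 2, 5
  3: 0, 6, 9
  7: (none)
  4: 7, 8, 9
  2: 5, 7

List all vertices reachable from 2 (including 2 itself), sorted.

0, 1, 2, 3, 5, 6, 7, 8, 9

Start at 2.
Its neighbours: 5, 7.
Then their neighbours: 3, 8.
Then next layer: 0, 6, 9.
Then next layer: 1.
Nothing further is reachable.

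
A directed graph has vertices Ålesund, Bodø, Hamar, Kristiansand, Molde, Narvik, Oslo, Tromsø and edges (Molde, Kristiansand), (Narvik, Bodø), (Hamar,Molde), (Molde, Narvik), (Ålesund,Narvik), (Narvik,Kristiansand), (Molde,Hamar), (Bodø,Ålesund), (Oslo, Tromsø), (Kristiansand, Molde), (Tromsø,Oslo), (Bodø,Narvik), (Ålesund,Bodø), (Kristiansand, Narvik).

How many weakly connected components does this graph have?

From Ålesund: component {Ålesund, Bodø, Hamar, Kristiansand, Molde, Narvik}.
From Oslo: component {Oslo, Tromsø}.
That's 2 components.

2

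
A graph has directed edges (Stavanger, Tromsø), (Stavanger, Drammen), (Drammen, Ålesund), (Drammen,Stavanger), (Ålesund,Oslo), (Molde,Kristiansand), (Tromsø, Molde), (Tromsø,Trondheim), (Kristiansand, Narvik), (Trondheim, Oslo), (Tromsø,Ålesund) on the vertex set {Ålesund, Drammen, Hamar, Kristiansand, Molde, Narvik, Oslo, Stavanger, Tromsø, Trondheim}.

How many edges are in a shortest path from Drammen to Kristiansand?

Distance 0: Drammen.
Distance 1: Ålesund, Stavanger.
Distance 2: Oslo, Tromsø.
Distance 3: Molde, Trondheim.
Distance 4: Kristiansand — contains Kristiansand.

4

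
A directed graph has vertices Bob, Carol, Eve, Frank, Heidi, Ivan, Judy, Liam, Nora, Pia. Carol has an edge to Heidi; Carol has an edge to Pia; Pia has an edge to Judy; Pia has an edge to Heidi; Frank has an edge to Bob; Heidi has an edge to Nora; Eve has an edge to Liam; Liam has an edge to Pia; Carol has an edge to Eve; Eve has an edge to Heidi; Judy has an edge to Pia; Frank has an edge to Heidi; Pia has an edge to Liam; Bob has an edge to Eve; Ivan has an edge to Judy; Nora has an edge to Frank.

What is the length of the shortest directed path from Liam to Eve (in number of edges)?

Distance 0: Liam.
Distance 1: Pia.
Distance 2: Heidi, Judy.
Distance 3: Nora.
Distance 4: Frank.
Distance 5: Bob.
Distance 6: Eve — contains Eve.

6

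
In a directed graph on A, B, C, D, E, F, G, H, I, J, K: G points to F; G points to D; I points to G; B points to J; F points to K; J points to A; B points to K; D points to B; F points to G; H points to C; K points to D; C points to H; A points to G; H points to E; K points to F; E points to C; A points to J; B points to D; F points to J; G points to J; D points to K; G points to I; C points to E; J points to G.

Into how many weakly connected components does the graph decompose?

2

From A: component {A, B, D, F, G, I, J, K}.
From C: component {C, E, H}.
That's 2 components.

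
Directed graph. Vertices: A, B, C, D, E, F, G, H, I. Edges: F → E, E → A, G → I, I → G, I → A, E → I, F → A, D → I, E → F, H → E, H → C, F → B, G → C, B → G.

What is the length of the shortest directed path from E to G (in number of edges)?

2

Distance 0: E.
Distance 1: A, F, I.
Distance 2: B, G — contains G.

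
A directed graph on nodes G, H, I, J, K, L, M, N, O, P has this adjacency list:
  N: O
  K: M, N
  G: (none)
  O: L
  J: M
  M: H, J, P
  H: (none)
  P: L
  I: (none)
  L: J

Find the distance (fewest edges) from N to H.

Distance 0: N.
Distance 1: O.
Distance 2: L.
Distance 3: J.
Distance 4: M.
Distance 5: H, P — contains H.

5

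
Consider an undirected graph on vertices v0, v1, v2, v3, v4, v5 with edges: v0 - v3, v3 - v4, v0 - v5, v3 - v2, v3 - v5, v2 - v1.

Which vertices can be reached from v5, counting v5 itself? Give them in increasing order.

v0, v1, v2, v3, v4, v5

Start at v5.
Its neighbours: v0, v3.
Then their neighbours: v2, v4.
Then next layer: v1.
Every vertex is now reached.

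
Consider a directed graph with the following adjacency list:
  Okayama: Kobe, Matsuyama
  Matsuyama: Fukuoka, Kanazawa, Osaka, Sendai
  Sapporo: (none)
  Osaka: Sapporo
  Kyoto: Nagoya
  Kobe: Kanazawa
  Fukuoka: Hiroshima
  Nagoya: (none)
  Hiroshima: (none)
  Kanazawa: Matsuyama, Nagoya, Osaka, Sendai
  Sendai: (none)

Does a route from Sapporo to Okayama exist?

Sapporo has no outgoing edges, so nothing is reachable from it.

No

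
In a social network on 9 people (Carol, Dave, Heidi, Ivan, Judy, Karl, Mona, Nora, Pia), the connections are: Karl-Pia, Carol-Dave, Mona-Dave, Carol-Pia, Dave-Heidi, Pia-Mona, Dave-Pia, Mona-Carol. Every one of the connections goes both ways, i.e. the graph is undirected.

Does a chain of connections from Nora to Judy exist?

No

Nora has no edges, so nothing is reachable from it.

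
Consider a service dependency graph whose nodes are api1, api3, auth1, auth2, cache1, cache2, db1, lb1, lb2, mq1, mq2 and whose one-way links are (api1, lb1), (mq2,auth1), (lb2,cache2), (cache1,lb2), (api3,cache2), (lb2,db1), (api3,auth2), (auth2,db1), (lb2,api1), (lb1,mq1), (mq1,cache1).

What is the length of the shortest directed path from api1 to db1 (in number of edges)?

5

Distance 0: api1.
Distance 1: lb1.
Distance 2: mq1.
Distance 3: cache1.
Distance 4: lb2.
Distance 5: cache2, db1 — contains db1.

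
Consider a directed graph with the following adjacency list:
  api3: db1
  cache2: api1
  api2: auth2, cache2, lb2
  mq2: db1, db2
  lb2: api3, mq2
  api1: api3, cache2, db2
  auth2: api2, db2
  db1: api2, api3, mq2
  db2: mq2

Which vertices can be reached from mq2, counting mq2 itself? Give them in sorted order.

api1, api2, api3, auth2, cache2, db1, db2, lb2, mq2

Start at mq2.
Its neighbours: db1, db2.
Then their neighbours: api2, api3.
Then next layer: auth2, cache2, lb2.
Then next layer: api1.
Every vertex is now reached.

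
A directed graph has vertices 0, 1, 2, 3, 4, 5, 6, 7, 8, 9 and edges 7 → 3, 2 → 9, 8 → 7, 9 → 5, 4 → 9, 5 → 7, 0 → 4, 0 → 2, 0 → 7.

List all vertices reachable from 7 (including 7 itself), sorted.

Start at 7.
Its neighbours: 3.
Nothing further is reachable.

3, 7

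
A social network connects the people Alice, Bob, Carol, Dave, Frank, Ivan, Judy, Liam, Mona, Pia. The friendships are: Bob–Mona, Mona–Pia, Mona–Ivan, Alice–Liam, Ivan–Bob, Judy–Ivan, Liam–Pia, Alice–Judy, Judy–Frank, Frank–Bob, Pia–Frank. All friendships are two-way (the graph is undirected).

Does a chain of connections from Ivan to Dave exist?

Explore from Ivan.
Distance 1: reach Bob, Judy, Mona.
Distance 2: reach Alice, Frank, Pia.
Distance 3: reach Liam.
The search is exhausted without reaching Dave; it lies in a different component.

No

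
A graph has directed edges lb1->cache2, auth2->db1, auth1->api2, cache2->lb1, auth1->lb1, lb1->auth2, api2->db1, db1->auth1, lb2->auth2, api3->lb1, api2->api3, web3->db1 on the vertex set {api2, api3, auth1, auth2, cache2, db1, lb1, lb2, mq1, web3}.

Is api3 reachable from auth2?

Yes

Explore from auth2.
Distance 1: reach db1.
Distance 2: reach auth1.
Distance 3: reach api2, lb1.
Distance 4: reach api3, cache2.
Found api3.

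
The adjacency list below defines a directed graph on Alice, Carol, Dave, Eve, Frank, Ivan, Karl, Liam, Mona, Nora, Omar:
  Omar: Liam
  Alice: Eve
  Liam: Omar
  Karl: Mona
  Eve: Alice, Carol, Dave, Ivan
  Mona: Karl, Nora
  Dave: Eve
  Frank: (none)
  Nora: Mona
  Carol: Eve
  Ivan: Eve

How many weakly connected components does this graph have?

From Alice: component {Alice, Carol, Dave, Eve, Ivan}.
From Frank: component {Frank}.
From Karl: component {Karl, Mona, Nora}.
From Liam: component {Liam, Omar}.
That's 4 components.

4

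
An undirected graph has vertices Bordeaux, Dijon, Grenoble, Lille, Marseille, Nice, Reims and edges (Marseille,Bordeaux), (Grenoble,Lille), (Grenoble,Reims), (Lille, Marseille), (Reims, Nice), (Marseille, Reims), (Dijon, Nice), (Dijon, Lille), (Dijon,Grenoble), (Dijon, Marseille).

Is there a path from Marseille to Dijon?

Explore from Marseille.
Distance 1: reach Bordeaux, Dijon, Lille, Reims.
Found Dijon.

Yes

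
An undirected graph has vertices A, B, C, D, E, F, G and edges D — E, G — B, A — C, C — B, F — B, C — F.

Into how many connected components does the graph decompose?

2

From A: component {A, B, C, F, G}.
From D: component {D, E}.
That's 2 components.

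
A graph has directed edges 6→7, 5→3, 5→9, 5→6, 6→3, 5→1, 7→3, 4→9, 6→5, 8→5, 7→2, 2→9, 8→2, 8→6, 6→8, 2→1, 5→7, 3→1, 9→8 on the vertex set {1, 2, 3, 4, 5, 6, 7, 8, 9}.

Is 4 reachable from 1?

No

1 has no outgoing edges, so nothing is reachable from it.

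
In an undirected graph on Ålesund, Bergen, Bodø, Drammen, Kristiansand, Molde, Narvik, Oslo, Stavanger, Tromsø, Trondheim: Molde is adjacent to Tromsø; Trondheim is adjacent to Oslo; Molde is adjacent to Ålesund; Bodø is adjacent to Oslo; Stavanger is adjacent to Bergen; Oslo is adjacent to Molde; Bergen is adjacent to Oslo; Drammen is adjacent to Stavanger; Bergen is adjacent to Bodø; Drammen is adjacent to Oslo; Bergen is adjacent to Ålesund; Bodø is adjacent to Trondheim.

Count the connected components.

From Ålesund: component {Ålesund, Bergen, Bodø, Drammen, Molde, Oslo, Stavanger, Tromsø, Trondheim}.
From Kristiansand: component {Kristiansand}.
From Narvik: component {Narvik}.
That's 3 components.

3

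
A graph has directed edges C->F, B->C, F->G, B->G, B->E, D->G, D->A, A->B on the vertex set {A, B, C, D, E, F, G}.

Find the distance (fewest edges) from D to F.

4

Distance 0: D.
Distance 1: A, G.
Distance 2: B.
Distance 3: C, E.
Distance 4: F — contains F.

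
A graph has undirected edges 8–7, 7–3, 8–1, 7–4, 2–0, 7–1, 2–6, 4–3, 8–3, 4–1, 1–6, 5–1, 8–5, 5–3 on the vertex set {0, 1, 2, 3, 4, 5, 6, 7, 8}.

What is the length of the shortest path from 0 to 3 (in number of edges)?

5

Distance 0: 0.
Distance 1: 2.
Distance 2: 6.
Distance 3: 1.
Distance 4: 4, 5, 7, 8.
Distance 5: 3 — contains 3.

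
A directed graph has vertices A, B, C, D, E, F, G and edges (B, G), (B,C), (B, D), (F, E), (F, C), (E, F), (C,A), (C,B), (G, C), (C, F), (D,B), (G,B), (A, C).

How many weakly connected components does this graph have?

From A: component {A, B, C, D, E, F, G}.
That's 1 component.

1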